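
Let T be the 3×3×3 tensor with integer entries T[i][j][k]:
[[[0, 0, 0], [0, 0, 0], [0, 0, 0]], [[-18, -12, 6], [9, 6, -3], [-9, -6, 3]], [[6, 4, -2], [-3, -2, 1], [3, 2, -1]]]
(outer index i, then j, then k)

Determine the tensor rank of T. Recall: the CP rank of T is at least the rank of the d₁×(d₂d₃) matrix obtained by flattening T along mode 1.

Lower bound: T ≠ 0 (e.g. T[1,0,0] = -18), so rank(T) ≥ 1.
Upper bound: the mode-1 fibre T[:,0,0] = [0, -18, 6] gives a = (0, 3, -1) (primitive direction); the mode-2 fibre T[1,:,0] = [-18, 9, -9] gives b = (2, -1, 1); then c[k] = T[1,0,k] / (a[1]·b[0]) = [-18, -12, 6] / 6 = (-3, -2, 1).
Expanding (0, 3, -1) ⊗ (2, -1, 1) ⊗ (-3, -2, 1) reproduces all 27 entries of T, so T = (0, 3, -1) ⊗ (2, -1, 1) ⊗ (-3, -2, 1) and rank(T) ≤ 1.
These bounds meet, so rank(T) = 1.

1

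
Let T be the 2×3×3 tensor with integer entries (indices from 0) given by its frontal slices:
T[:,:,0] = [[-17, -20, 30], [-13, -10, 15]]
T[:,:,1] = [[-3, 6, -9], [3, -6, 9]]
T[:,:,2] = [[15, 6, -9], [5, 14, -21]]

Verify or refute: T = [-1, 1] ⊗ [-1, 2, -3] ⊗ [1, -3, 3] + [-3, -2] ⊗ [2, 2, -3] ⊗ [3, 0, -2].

Yes

Reconstruct entrywise from the claimed factors. For example, T[1,0,0] = -13 and Σₗ aₗ[1]bₗ[0]cₗ[0] = (1)·(-1)·(1) + (-2)·(2)·(3) = -13; checking all 18 entries, every one matches. The claim holds.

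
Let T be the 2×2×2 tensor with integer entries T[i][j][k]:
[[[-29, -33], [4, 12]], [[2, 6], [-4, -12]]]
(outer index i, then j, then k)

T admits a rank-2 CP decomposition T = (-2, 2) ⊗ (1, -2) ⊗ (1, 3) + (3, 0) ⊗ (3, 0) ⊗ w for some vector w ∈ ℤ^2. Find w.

Subtract the known terms from T to get the rank-1 residual R = (3, 0) ⊗ (3, 0) ⊗ w, so R[i,j,k] = a[i]·b[j]·w[k]. Pick indices with nonzero a[0]·b[0] = (3)·(3) = 9. Only the fibre through (0,0,·) is needed: R[0,0,:] = T[0,0,:] − Σₗ aₗ[0]bₗ[0]cₗ = [-29, -33] − (-2)·(1)·(1, 3) = [-27, -27]. Then w[k] = R[0,0,k] / 9 for each k, giving w = [-27, -27] / 9 = (-3, -3).

w = (-3, -3)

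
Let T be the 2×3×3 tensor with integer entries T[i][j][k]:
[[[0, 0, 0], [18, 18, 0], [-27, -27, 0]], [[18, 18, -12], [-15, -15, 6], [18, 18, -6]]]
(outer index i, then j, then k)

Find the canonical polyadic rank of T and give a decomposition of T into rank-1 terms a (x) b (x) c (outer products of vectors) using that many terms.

rank(T) = 2

Lower bound: the mode-2 unfolding of T (rows indexed by j, columns by (i,k) = (0,0), (0,1), (0,2), (1,0), (1,1), (1,2)) is [[0, 0, 0, 18, 18, -12], [18, 18, 0, -15, -15, 6], [-27, -27, 0, 18, 18, -6]].
There the 2×2 minor on rows j ∈ {0, 1}, columns (i,k) ∈ {(0,0), (1,0)} is det [[0, 18], [18, -15]] = -324 ≠ 0, so this unfolding has rank ≥ 2; CP rank is at least every unfolding rank, so rank(T) ≥ 2. (This is only a lower bound: in general the CP rank may exceed every unfolding rank, so we still need to exhibit 2 rank-1 terms summing to T.)
Upper bound — finding two terms. Write S_k = T[:,:,k] for the frontal slices: S₀ = [[0, 18, -27], [18, -15, 18]], S₁ = [[0, 18, -27], [18, -15, 18]], S₂ = [[0, 0, 0], [-12, 6, -6]].
If T = a₁ (x) b₁ (x) c₁ + a₂ (x) b₂ (x) c₂ then each S_k = c₁[k]·a₁b₁ᵀ + c₂[k]·a₂b₂ᵀ. S₀ and S₂ are linearly independent, so a₁b₁ᵀ and a₂b₂ᵀ must span the same plane of matrices: they are the rank-1 matrices of the form x·S₀ + y·S₂.
The 2×2 minor of x·S₀ + y·S₂ on rows {0,1}, columns {0,1} is −324·x² + 216·xy = (-108)·(3·x − 2·y)(x), vanishing at (x:y) = (2:3) and (0:1).
M₁ = 2·S₀ + 3·S₂ = [[0, 36, -54], [0, -12, 18]] = 6·(3, -1)(0, 2, -3)ᵀ and M₂ = S₂ = [[0, 0, 0], [-12, 6, -6]] = (-6)·(0, 1)(2, -1, 1)ᵀ, so take a₁ = (3, -1), b₁ = (0, 2, -3), a₂ = (0, 1), b₂ = (2, -1, 1).
Each slice is an integer combination of E₁ = a₁b₁ᵀ and E₂ = a₂b₂ᵀ: S₀ = 3·E₁ + 9·E₂, S₁ = 3·E₁ + 9·E₂, S₂ = −6·E₂; reading off coefficients, c₁ = (3, 3, 0) and c₂ = (9, 9, -6).
Hence T = (3, -1) (x) (0, 2, -3) (x) (3, 3, 0) + (0, 1) (x) (2, -1, 1) (x) (9, 9, -6), so rank(T) ≤ 2.
These bounds meet, so rank(T) = 2.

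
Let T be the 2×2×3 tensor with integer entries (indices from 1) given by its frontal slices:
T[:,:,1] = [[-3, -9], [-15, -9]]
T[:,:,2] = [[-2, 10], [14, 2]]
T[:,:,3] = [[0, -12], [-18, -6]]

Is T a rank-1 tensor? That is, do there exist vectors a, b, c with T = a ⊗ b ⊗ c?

No

The mode-2 unfolding of T (rows indexed by j, columns by (i,k) = (1,1), (1,2), (1,3), (2,1), (2,2), (2,3)) is [[-3, -2, 0, -15, 14, -18], [-9, 10, -12, -9, 2, -6]].
There the 2×2 minor on rows j ∈ {1, 2}, columns (i,k) ∈ {(1,1), (1,2)} is det [[-3, -2], [-9, 10]] = -48 ≠ 0, so this unfolding has rank ≥ 2; CP rank is at least every unfolding rank, so rank(T) ≥ 2.
In particular rank(T) ≥ 2 > 1, so T is not rank-1.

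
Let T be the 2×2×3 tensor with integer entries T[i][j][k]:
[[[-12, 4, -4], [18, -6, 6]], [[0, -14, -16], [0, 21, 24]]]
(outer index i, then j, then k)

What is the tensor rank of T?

Lower bound: the mode-1 unfolding of T (rows indexed by i, columns by (j,k) = (0,0), (0,1), (0,2), (1,0), (1,1), (1,2)) is [[-12, 4, -4, 18, -6, 6], [0, -14, -16, 0, 21, 24]].
There the 2×2 minor on rows i ∈ {0, 1}, columns (j,k) ∈ {(0,0), (0,1)} is det [[-12, 4], [0, -14]] = 168 ≠ 0, so this unfolding has rank ≥ 2; CP rank is at least every unfolding rank, so rank(T) ≥ 2. (Unfolding ranks only ever bound the CP rank from below — rank(T) can be strictly larger than all of them — so the matching upper bound has to come from an explicit 2-term decomposition.)
Upper bound — finding two terms. Every mode-2 slice of T is a multiple of one matrix: T[:,j,:] = b[j]·M with b = (2, -3) and M = [[-6, 2, -2], [0, -7, -8]] (rows indexed by i, columns by k). So it suffices to write M as a sum of two rank-1 matrices.
Splitting M by its rows (i = 0, 1), M = (1, 0)(-6, 2, -2)ᵀ + (0, 1)(0, -7, -8)ᵀ.
Hence T = (1, 0) (x) (2, -3) (x) (-6, 2, -2) + (0, 1) (x) (2, -3) (x) (0, -7, -8), so rank(T) ≤ 2.
These bounds meet, so rank(T) = 2.
Check entry T[0,1,2] = 6: (1)·(-3)·(-2) + (0)·(-3)·(-8) = 6.

2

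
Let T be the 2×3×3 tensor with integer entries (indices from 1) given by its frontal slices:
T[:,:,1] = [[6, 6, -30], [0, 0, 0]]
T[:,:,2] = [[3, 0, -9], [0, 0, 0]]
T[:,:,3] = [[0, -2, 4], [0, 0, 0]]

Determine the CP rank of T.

Lower bound: the mode-3 unfolding of T (rows indexed by k, columns by (i,j) = (1,1), (1,2), (1,3), (2,1), (2,2), (2,3)) is [[6, 6, -30, 0, 0, 0], [3, 0, -9, 0, 0, 0], [0, -2, 4, 0, 0, 0]].
There the 2×2 minor on rows k ∈ {1, 2}, columns (i,j) ∈ {(1,1), (1,2)} is det [[6, 6], [3, 0]] = -18 ≠ 0, so this unfolding has rank ≥ 2; CP rank is at least every unfolding rank, so rank(T) ≥ 2. (Unfolding ranks only ever bound the CP rank from below — rank(T) can be strictly larger than all of them — so the matching upper bound has to come from an explicit 2-term decomposition.)
Upper bound — finding two terms. Every mode-1 slice of T is a multiple of one matrix: T[i,:,:] = a[i]·M with a = [1, 0] and M = [[6, 3, 0], [6, 0, -2], [-30, -9, 4]] (rows indexed by j, columns by k). So it suffices to write M as a sum of two rank-1 matrices.
The rows of M satisfy (row 3) = −3·(row 1) − 2·(row 2), so splitting by rows, M = [1, 0, -3][6, 3, 0]ᵀ + [0, 1, -2][6, 0, -2]ᵀ.
Hence T = [1, 0] ⊗ [1, 0, -3] ⊗ [6, 3, 0] + [1, 0] ⊗ [0, 1, -2] ⊗ [6, 0, -2], so rank(T) ≤ 2.
These bounds meet, so rank(T) = 2.

2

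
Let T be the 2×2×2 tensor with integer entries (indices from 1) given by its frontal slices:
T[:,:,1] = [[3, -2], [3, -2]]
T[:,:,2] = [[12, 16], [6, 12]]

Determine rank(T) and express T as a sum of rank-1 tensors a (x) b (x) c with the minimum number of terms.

Lower bound: the mode-3 unfolding of T (rows indexed by k, columns by (i,j) = (1,1), (1,2), (2,1), (2,2)) is [[3, -2, 3, -2], [12, 16, 6, 12]].
There the 2×2 minor on rows k ∈ {1, 2}, columns (i,j) ∈ {(1,1), (1,2)} is det [[3, -2], [12, 16]] = 72 ≠ 0, so this unfolding has rank ≥ 2; CP rank is at least every unfolding rank, so rank(T) ≥ 2. (Unfolding ranks only ever bound the CP rank from below — rank(T) can be strictly larger than all of them — so the matching upper bound has to come from an explicit 2-term decomposition.)
Upper bound — finding two terms. Write S_k = T[:,:,k] for the frontal slices: S₁ = [[3, -2], [3, -2]], S₂ = [[12, 16], [6, 12]].
If T = a₁ (x) b₁ (x) c₁ + a₂ (x) b₂ (x) c₂ then each S_k = c₁[k]·a₁b₁ᵀ + c₂[k]·a₂b₂ᵀ. S₁ and S₂ are linearly independent, so a₁b₁ᵀ and a₂b₂ᵀ must span the same plane of matrices: they are the rank-1 matrices of the form x·S₁ + y·S₂.
det(x·S₁ + y·S₂) is −24·xy + 48·y² = (-24)·(x − 2·y)(y), vanishing at (x:y) = (2:1) and (1:0).
M₁ = 2·S₁ + S₂ = [[18, 12], [12, 8]] = 2·[3, 2][3, 2]ᵀ and M₂ = S₁ = [[3, -2], [3, -2]] = [1, 1][3, -2]ᵀ, so take a₁ = [3, 2], b₁ = [3, 2], a₂ = [1, 1], b₂ = [3, -2].
Each slice is an integer combination of E₁ = a₁b₁ᵀ and E₂ = a₂b₂ᵀ: S₁ = E₂, S₂ = 2·E₁ − 2·E₂; reading off coefficients, c₁ = [0, 2] and c₂ = [1, -2].
Hence T = [3, 2] (x) [3, 2] (x) [0, 2] + [1, 1] (x) [3, -2] (x) [1, -2], so rank(T) ≤ 2.
These bounds meet, so rank(T) = 2.

rank(T) = 2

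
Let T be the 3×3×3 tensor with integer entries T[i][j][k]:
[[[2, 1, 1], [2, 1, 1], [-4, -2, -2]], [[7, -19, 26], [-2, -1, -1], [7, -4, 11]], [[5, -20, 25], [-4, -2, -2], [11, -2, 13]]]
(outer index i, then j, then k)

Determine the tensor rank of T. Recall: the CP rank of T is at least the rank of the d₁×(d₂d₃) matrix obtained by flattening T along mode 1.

Lower bound: the mode-3 unfolding of T (rows indexed by k, columns by (i,j) = (0,0), (0,1), (0,2), (1,0), (1,1), (1,2), (2,0), (2,1), (2,2)) is [[2, 2, -4, 7, -2, 7, 5, -4, 11], [1, 1, -2, -19, -1, -4, -20, -2, -2], [1, 1, -2, 26, -1, 11, 25, -2, 13]].
There the 2×2 minor on rows k ∈ {0, 1}, columns (i,j) ∈ {(0,0), (1,0)} is det [[2, 7], [1, -19]] = -45 ≠ 0, so this unfolding has rank ≥ 2; CP rank is at least every unfolding rank, so rank(T) ≥ 2. (Unfolding ranks only ever bound the CP rank from below — rank(T) can be strictly larger than all of them — so the matching upper bound has to come from an explicit 2-term decomposition.)
Upper bound — finding two terms. Write S_k = T[:,:,k] for the frontal slices: S₀ = [[2, 2, -4], [7, -2, 7], [5, -4, 11]], S₁ = [[1, 1, -2], [-19, -1, -4], [-20, -2, -2]], S₂ = [[1, 1, -2], [26, -1, 11], [25, -2, 13]].
If T = a₁ ∘ b₁ ∘ c₁ + a₂ ∘ b₂ ∘ c₂ then each S_k = c₁[k]·a₁b₁ᵀ + c₂[k]·a₂b₂ᵀ. S₀ and S₁ are linearly independent, so a₁b₁ᵀ and a₂b₂ᵀ must span the same plane of matrices: they are the rank-1 matrices of the form x·S₀ + y·S₁.
The 2×2 minor of x·S₀ + y·S₁ on rows {0,1}, columns {0,1} is −18·x² + 27·xy + 18·y² = (-9)·(x − 2·y)(2·x + y), vanishing at (x:y) = (2:1) and (1:-2).
M₁ = 2·S₀ + S₁ = [[5, 5, -10], [-5, -5, 10], [-10, -10, 20]] = 5·[1, -1, -2][1, 1, -2]ᵀ and M₂ = S₀ − 2·S₁ = [[0, 0, 0], [45, 0, 15], [45, 0, 15]] = 15·[0, 1, 1][3, 0, 1]ᵀ, so take a₁ = [1, -1, -2], b₁ = [1, 1, -2], a₂ = [0, 1, 1], b₂ = [3, 0, 1].
Each slice is an integer combination of E₁ = a₁b₁ᵀ and E₂ = a₂b₂ᵀ: S₀ = 2·E₁ + 3·E₂, S₁ = E₁ − 6·E₂, S₂ = E₁ + 9·E₂; reading off coefficients, c₁ = [2, 1, 1] and c₂ = [3, -6, 9].
Hence T = [1, -1, -2] ∘ [1, 1, -2] ∘ [2, 1, 1] + [0, 1, 1] ∘ [3, 0, 1] ∘ [3, -6, 9], so rank(T) ≤ 2.
These bounds meet, so rank(T) = 2.

2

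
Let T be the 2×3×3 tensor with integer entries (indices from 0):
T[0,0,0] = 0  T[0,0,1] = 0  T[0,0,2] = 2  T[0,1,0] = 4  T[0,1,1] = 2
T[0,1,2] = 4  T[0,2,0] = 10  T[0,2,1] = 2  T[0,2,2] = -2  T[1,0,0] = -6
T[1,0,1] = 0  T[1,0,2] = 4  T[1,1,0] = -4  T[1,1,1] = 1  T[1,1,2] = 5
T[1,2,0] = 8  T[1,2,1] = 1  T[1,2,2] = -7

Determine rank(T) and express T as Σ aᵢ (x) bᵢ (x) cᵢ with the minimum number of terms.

Lower bound: the mode-2 unfolding of T (rows indexed by j, columns by (i,k) = (0,0), (0,1), (0,2), (1,0), (1,1), (1,2)) is [[0, 0, 2, -6, 0, 4], [4, 2, 4, -4, 1, 5], [10, 2, -2, 8, 1, -7]].
There the 3×3 minor on rows j ∈ {0, 1, 2}, columns (i,k) ∈ {(0,0), (0,1), (0,2)} is det [[0, 0, 2], [4, 2, 4], [10, 2, -2]] = -24 ≠ 0, so this unfolding has rank ≥ 3; CP rank is at least every unfolding rank, so rank(T) ≥ 3. (Unfolding ranks only ever bound the CP rank from below — rank(T) can be strictly larger than all of them — so the matching upper bound has to come from an explicit 3-term decomposition.)
Upper bound: T is a sum of 3 rank-1 terms, T = [1, -1] (x) [1, 1, 1] (x) [2, 0, 0] + [1, 2] (x) [1, 1, -2] (x) [-2, 0, 2] + [2, 1] (x) [0, 1, 1] (x) [2, 1, 1] (written with every a and b primitive with positive leading entry and the scale carried by c; CP decompositions are not unique, and this one is verified by expanding entrywise), so rank(T) ≤ 3.
These bounds meet, so rank(T) = 3.
Check entry T[1,1,2] = 5: (-1)·(1)·(0) + (2)·(1)·(2) + (1)·(1)·(1) = 5.

rank(T) = 3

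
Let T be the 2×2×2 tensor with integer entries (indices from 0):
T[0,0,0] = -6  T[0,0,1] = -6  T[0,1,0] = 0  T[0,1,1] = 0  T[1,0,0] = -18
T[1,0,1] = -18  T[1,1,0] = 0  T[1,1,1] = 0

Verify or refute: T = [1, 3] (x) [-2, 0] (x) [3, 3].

Reconstruct entrywise from the claimed factors. For example, T[0,1,1] = 0 and Σₗ aₗ[0]bₗ[1]cₗ[1] = (1)·(0)·(3) = 0; checking all 8 entries, every one matches. The claim holds.

Yes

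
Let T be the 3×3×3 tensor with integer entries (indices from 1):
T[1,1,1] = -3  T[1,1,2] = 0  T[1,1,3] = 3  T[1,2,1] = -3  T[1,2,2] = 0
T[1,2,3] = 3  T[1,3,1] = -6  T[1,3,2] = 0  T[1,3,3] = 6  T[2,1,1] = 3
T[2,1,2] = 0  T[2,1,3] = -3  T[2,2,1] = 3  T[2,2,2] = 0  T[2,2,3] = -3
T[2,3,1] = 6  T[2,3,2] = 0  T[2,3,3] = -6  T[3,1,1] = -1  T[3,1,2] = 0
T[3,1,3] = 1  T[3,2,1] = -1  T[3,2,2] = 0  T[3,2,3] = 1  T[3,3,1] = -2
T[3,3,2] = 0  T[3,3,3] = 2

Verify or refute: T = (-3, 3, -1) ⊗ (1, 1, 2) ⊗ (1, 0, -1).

Reconstruct entrywise from the claimed factors. For example, T[2,1,2] = 0 and Σₗ aₗ[2]bₗ[1]cₗ[2] = (3)·(1)·(0) = 0; checking all 27 entries, every one matches. The claim holds.

Yes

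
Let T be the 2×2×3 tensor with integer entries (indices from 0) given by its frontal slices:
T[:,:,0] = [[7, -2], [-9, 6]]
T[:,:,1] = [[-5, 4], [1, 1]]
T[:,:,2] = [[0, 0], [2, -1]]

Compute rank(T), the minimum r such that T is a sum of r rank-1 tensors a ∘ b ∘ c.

Lower bound: the mode-3 unfolding of T (rows indexed by k, columns by (i,j) = (0,0), (0,1), (1,0), (1,1)) is [[7, -2, -9, 6], [-5, 4, 1, 1], [0, 0, 2, -1]].
There the 3×3 minor on rows k ∈ {0, 1, 2}, columns (i,j) ∈ {(0,0), (0,1), (1,0)} is det [[7, -2, -9], [-5, 4, 1], [0, 0, 2]] = 36 ≠ 0, so this unfolding has rank ≥ 3; CP rank is at least every unfolding rank, so rank(T) ≥ 3. (Flattening ranks never certify an upper bound on CP rank; for that we must actually write T with 3 rank-1 terms.)
Upper bound: T is a sum of 3 rank-1 terms, T = [0, 1] ∘ [2, -1] ∘ [-2, 0, 1] + [1, 1] ∘ [1, -2] ∘ [-1, -1, 0] + [2, -1] ∘ [2, -1] ∘ [2, -1, 0] (one valid choice — decompositions are not unique — normalised so each a, b is primitive with positive first nonzero entry; check it by expanding all entries), so rank(T) ≤ 3.
These bounds meet, so rank(T) = 3.

3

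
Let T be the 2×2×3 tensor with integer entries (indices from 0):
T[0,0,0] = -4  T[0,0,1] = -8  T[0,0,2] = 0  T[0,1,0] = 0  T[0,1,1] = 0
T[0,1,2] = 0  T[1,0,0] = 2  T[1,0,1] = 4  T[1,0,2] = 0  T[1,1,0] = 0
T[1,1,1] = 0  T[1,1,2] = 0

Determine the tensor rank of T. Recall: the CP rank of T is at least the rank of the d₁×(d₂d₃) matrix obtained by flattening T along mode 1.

1

Lower bound: T ≠ 0 (e.g. T[0,0,0] = -4), so rank(T) ≥ 1.
Upper bound: if T = a ∘ b ∘ c then every fibre of T is a multiple of the corresponding factor, so read the factors off the fibres through the nonzero entry T[0,0,0] = -4.
The mode-1 fibre T[:,0,0] = [-4, 2] gives a = [2, -1] (primitive direction); the mode-2 fibre T[0,:,0] = [-4, 0] gives b = [1, 0]; then c[k] = T[0,0,k] / (a[0]·b[0]) = [-4, -8, 0] / 2 = [-2, -4, 0].
Expanding [2, -1] ∘ [1, 0] ∘ [-2, -4, 0] reproduces all 12 entries of T, so T = [2, -1] ∘ [1, 0] ∘ [-2, -4, 0] and rank(T) ≤ 1.
These bounds meet, so rank(T) = 1.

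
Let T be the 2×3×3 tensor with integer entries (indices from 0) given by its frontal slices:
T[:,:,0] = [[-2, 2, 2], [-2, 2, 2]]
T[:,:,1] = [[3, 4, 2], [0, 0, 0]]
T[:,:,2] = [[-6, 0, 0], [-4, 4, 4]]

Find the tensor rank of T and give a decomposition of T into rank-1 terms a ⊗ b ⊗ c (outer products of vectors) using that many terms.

rank(T) = 3

Lower bound: the mode-3 unfolding of T (rows indexed by k, columns by (i,j) = (0,0), (0,1), (0,2), (1,0), (1,1), (1,2)) is [[-2, 2, 2, -2, 2, 2], [3, 4, 2, 0, 0, 0], [-6, 0, 0, -4, 4, 4]].
There the 3×3 minor on rows k ∈ {0, 1, 2}, columns (i,j) ∈ {(0,0), (0,1), (0,2)} is det [[-2, 2, 2], [3, 4, 2], [-6, 0, 0]] = 24 ≠ 0, so this unfolding has rank ≥ 3; CP rank is at least every unfolding rank, so rank(T) ≥ 3. (Flattening ranks never certify an upper bound on CP rank; for that we must actually write T with 3 rank-1 terms.)
Upper bound: T is a sum of 3 rank-1 terms, T = [1, 0] ⊗ [1, 0, -2] ⊗ [0, 1, 0] + [1, 0] ⊗ [1, 2, 2] ⊗ [0, 2, -2] + [1, 1] ⊗ [1, -1, -1] ⊗ [-2, 0, -4] (written with every a and b primitive with positive leading entry and the scale carried by c; CP decompositions are not unique, and this one is verified by expanding entrywise), so rank(T) ≤ 3.
These bounds meet, so rank(T) = 3.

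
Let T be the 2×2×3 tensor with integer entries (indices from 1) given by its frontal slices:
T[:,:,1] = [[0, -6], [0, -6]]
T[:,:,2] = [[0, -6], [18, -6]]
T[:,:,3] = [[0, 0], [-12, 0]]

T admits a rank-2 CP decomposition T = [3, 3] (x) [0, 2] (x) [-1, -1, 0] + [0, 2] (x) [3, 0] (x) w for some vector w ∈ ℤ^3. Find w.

Subtract the known terms from T to get the rank-1 residual R = [0, 2] (x) [3, 0] (x) w, so R[i,j,k] = a[i]·b[j]·w[k]. Pick indices with nonzero a[2]·b[1] = (2)·(3) = 6. Only the fibre through (2,1,·) is needed: R[2,1,:] = T[2,1,:] − Σₗ aₗ[2]bₗ[1]cₗ = [0, 18, -12] − (3)·(0)·[-1, -1, 0] = [0, 18, -12]. Then w[k] = R[2,1,k] / 6 for each k, giving w = [0, 18, -12] / 6 = [0, 3, -2].

w = [0, 3, -2]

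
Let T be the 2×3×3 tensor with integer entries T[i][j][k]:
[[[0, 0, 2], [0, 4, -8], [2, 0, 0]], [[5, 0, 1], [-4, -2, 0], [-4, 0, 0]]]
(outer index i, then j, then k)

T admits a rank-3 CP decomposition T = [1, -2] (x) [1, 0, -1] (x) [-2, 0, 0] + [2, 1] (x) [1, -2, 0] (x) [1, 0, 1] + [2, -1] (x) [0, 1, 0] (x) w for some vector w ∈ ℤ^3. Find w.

w = [2, 2, -2]

Subtract the known terms from T to get the rank-1 residual R = [2, -1] (x) [0, 1, 0] (x) w, so R[i,j,k] = a[i]·b[j]·w[k]. Pick indices with nonzero a[0]·b[1] = (2)·(1) = 2. Only the fibre through (0,1,·) is needed: R[0,1,:] = T[0,1,:] − Σₗ aₗ[0]bₗ[1]cₗ = [0, 4, -8] − (1)·(0)·[-2, 0, 0] − (2)·(-2)·[1, 0, 1] = [4, 4, -4]. Then w[k] = R[0,1,k] / 2 for each k, giving w = [4, 4, -4] / 2 = [2, 2, -2].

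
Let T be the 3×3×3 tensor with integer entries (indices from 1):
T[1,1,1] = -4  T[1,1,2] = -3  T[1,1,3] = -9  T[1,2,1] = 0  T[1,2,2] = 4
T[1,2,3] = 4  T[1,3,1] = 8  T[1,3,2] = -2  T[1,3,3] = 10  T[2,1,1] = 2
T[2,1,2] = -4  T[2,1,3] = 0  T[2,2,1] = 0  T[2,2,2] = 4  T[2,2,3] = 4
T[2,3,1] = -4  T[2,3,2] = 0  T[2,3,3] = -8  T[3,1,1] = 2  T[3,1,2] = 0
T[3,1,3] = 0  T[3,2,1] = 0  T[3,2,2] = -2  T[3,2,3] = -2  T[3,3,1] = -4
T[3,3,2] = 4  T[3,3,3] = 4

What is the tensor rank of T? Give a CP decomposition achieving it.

rank(T) = 3

Lower bound: in the mode-3 unfolding of T (rows indexed by k, columns by (i,j)) the 3×3 minor on rows k ∈ {1, 2, 3}, columns (i,j) ∈ {(1,1), (1,2), (2,1)} is det [[-4, 0, 2], [-3, 4, -4], [-9, 4, 0]] = -16 ≠ 0, so that unfolding has rank ≥ 3 and hence rank(T) ≥ 3 (CP rank is at least every unfolding rank, though it can be larger).
Upper bound: T is a sum of 3 rank-1 terms, T = [1, -1, 1] (x) [1, 0, -2] (x) [-2, 0, -4] + [1, 0, -2] (x) [1, 0, -2] (x) [-2, 1, -1] + [2, 2, -1] (x) [1, -1, 0] (x) [0, -2, -2] (one valid choice — decompositions are not unique — normalised so each a, b is primitive with positive first nonzero entry; check it by expanding all entries), so rank(T) ≤ 3.
These bounds meet, so rank(T) = 3.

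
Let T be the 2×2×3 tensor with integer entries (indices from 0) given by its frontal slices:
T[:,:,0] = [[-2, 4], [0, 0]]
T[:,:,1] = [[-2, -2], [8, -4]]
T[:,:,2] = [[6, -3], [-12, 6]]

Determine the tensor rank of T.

2

Lower bound: the mode-1 unfolding of T (rows indexed by i, columns by (j,k) = (0,0), (0,1), (0,2), (1,0), (1,1), (1,2)) is [[-2, -2, 6, 4, -2, -3], [0, 8, -12, 0, -4, 6]].
There the 2×2 minor on rows i ∈ {0, 1}, columns (j,k) ∈ {(0,0), (0,1)} is det [[-2, -2], [0, 8]] = -16 ≠ 0, so this unfolding has rank ≥ 2; CP rank is at least every unfolding rank, so rank(T) ≥ 2. (Unfolding ranks only ever bound the CP rank from below — rank(T) can be strictly larger than all of them — so the matching upper bound has to come from an explicit 2-term decomposition.)
Upper bound — finding two terms. Write S_k = T[:,:,k] for the frontal slices: S₀ = [[-2, 4], [0, 0]], S₁ = [[-2, -2], [8, -4]], S₂ = [[6, -3], [-12, 6]].
If T = a₁ ∘ b₁ ∘ c₁ + a₂ ∘ b₂ ∘ c₂ then each S_k = c₁[k]·a₁b₁ᵀ + c₂[k]·a₂b₂ᵀ. S₀ and S₁ are linearly independent, so a₁b₁ᵀ and a₂b₂ᵀ must span the same plane of matrices: they are the rank-1 matrices of the form x·S₀ + y·S₁.
det(x·S₀ + y·S₁) is −24·xy + 24·y² = (-24)·(x − y)(y), vanishing at (x:y) = (1:1) and (1:0).
M₁ = S₀ + S₁ = [[-4, 2], [8, -4]] = (-2)·[1, -2][2, -1]ᵀ and M₂ = S₀ = [[-2, 4], [0, 0]] = (-2)·[1, 0][1, -2]ᵀ, so take a₁ = [1, -2], b₁ = [2, -1], a₂ = [1, 0], b₂ = [1, -2].
Each slice is an integer combination of E₁ = a₁b₁ᵀ and E₂ = a₂b₂ᵀ: S₀ = −2·E₂, S₁ = −2·E₁ + 2·E₂, S₂ = 3·E₁; reading off coefficients, c₁ = [0, -2, 3] and c₂ = [-2, 2, 0].
Hence T = [1, -2] ∘ [2, -1] ∘ [0, -2, 3] + [1, 0] ∘ [1, -2] ∘ [-2, 2, 0], so rank(T) ≤ 2.
These bounds meet, so rank(T) = 2.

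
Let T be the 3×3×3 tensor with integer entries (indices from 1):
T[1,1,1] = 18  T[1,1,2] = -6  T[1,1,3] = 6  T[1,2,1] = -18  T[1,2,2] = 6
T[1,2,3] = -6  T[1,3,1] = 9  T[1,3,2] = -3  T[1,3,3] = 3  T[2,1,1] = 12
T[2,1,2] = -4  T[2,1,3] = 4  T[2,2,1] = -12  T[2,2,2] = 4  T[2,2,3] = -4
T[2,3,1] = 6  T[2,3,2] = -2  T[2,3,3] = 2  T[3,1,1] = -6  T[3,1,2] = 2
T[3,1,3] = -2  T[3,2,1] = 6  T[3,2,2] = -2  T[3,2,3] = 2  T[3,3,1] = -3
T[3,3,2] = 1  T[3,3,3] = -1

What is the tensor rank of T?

1

Lower bound: T ≠ 0 (e.g. T[1,1,1] = 18), so rank(T) ≥ 1.
Upper bound: the mode-1 fibre T[:,1,1] = [18, 12, -6] gives a = (3, 2, -1) (primitive direction); the mode-2 fibre T[1,:,1] = [18, -18, 9] gives b = (2, -2, 1); then c[k] = T[1,1,k] / (a[1]·b[1]) = [18, -6, 6] / 6 = (3, -1, 1).
Expanding (3, 2, -1) ⊗ (2, -2, 1) ⊗ (3, -1, 1) reproduces all 27 entries of T, so T = (3, 2, -1) ⊗ (2, -2, 1) ⊗ (3, -1, 1) and rank(T) ≤ 1.
These bounds meet, so rank(T) = 1.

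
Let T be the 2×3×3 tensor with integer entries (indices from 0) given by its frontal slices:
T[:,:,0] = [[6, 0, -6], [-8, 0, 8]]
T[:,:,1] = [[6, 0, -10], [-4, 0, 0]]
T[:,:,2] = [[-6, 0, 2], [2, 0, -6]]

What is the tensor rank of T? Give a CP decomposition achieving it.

Lower bound: the mode-3 unfolding of T (rows indexed by k, columns by (i,j) = (0,0), (0,1), (0,2), (1,0), (1,1), (1,2)) is [[6, 0, -6, -8, 0, 8], [6, 0, -10, -4, 0, 0], [-6, 0, 2, 2, 0, -6]].
There the 3×3 minor on rows k ∈ {0, 1, 2}, columns (i,j) ∈ {(0,0), (0,2), (1,0)} is det [[6, -6, -8], [6, -10, -4], [-6, 2, 2]] = 240 ≠ 0, so this unfolding has rank ≥ 3; CP rank is at least every unfolding rank, so rank(T) ≥ 3. (Flattening ranks never certify an upper bound on CP rank; for that we must actually write T with 3 rank-1 terms.)
Upper bound: T is a sum of 3 rank-1 terms, T = (1, 1) ⊗ (1, 0, 0) ⊗ (0, -4, -4) + (1, 2) ⊗ (1, 0, -1) ⊗ (-2, 2, 2) + (2, -1) ⊗ (1, 0, -1) ⊗ (4, 4, -2) (written with every a and b primitive with positive leading entry and the scale carried by c; CP decompositions are not unique, and this one is verified by expanding entrywise), so rank(T) ≤ 3.
These bounds meet, so rank(T) = 3.

rank(T) = 3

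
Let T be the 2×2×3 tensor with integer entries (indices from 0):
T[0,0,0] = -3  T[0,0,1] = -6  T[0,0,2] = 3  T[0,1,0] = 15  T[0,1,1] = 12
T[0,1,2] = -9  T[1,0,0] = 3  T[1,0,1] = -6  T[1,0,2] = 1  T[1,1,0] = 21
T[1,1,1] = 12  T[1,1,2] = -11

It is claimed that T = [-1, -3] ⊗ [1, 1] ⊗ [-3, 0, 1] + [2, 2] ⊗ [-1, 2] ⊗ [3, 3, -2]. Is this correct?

Reconstruct entrywise from the claimed factors. For example, T[1,0,1] = -6 and Σₗ aₗ[1]bₗ[0]cₗ[1] = (-3)·(1)·(0) + (2)·(-1)·(3) = -6; checking all 12 entries, every one matches. The claim holds.

Yes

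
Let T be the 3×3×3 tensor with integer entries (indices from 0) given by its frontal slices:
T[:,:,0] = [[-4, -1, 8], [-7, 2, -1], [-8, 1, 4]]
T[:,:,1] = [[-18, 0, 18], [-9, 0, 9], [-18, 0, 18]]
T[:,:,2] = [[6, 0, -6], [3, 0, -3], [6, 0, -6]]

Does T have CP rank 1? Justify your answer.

No

The mode-1 unfolding of T (rows indexed by i, columns by (j,k) = (0,0), (0,1), (0,2), (1,0), (1,1), (1,2), (2,0), (2,1), (2,2)) is [[-4, -18, 6, -1, 0, 0, 8, 18, -6], [-7, -9, 3, 2, 0, 0, -1, 9, -3], [-8, -18, 6, 1, 0, 0, 4, 18, -6]].
There the 2×2 minor on rows i ∈ {0, 1}, columns (j,k) ∈ {(0,0), (0,1)} is det [[-4, -18], [-7, -9]] = -90 ≠ 0, so this unfolding has rank ≥ 2; CP rank is at least every unfolding rank, so rank(T) ≥ 2.
In particular rank(T) ≥ 2 > 1, so T is not rank-1.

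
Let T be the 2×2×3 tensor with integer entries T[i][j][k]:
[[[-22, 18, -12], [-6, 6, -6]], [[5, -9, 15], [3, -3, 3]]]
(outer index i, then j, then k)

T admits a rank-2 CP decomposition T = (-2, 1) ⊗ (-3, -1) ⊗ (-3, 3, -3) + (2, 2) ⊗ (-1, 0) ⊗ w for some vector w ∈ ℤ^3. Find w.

Subtract the known terms from T to get the rank-1 residual R = (2, 2) ⊗ (-1, 0) ⊗ w, so R[i,j,k] = a[i]·b[j]·w[k]. Pick indices with nonzero a[0]·b[0] = (2)·(-1) = -2. Only the fibre through (0,0,·) is needed: R[0,0,:] = T[0,0,:] − Σₗ aₗ[0]bₗ[0]cₗ = [-22, 18, -12] − (-2)·(-3)·(-3, 3, -3) = [-4, 0, 6]. Then w[k] = R[0,0,k] / -2 for each k, giving w = [-4, 0, 6] / -2 = (2, 0, -3).

w = (2, 0, -3)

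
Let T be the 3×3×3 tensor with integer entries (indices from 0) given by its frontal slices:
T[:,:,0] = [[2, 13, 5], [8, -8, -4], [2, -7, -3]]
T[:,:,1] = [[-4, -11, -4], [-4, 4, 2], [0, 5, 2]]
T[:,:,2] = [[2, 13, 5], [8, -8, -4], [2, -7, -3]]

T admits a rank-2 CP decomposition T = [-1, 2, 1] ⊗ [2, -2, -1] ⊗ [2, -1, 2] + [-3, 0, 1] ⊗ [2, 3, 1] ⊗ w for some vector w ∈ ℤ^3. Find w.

w = [-1, 1, -1]

Subtract the known terms from T to get the rank-1 residual R = [-3, 0, 1] ⊗ [2, 3, 1] ⊗ w, so R[i,j,k] = a[i]·b[j]·w[k]. Pick indices with nonzero a[0]·b[0] = (-3)·(2) = -6. Only the fibre through (0,0,·) is needed: R[0,0,:] = T[0,0,:] − Σₗ aₗ[0]bₗ[0]cₗ = [2, -4, 2] − (-1)·(2)·[2, -1, 2] = [6, -6, 6]. Then w[k] = R[0,0,k] / -6 for each k, giving w = [6, -6, 6] / -6 = [-1, 1, -1].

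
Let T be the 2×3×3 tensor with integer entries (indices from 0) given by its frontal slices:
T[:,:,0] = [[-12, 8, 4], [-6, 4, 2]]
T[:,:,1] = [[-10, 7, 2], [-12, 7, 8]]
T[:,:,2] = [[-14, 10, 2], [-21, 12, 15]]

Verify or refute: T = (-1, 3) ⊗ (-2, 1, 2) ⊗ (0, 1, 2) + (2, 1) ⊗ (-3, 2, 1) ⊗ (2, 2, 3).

Yes

Reconstruct entrywise from the claimed factors. For example, T[1,2,1] = 8 and Σₗ aₗ[1]bₗ[2]cₗ[1] = (3)·(2)·(1) + (1)·(1)·(2) = 8; checking all 18 entries, every one matches. The claim holds.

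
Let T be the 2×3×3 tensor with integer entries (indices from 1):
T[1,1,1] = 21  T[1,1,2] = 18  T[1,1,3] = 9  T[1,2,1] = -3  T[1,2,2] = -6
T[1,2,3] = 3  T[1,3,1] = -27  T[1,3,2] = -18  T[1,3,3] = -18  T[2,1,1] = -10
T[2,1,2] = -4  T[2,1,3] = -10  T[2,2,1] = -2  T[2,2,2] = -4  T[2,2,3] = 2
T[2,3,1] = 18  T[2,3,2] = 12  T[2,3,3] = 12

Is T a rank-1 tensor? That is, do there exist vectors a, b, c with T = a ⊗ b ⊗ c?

No

The mode-3 unfolding of T (rows indexed by k, columns by (i,j) = (1,1), (1,2), (1,3), (2,1), (2,2), (2,3)) is [[21, -3, -27, -10, -2, 18], [18, -6, -18, -4, -4, 12], [9, 3, -18, -10, 2, 12]].
There the 2×2 minor on rows k ∈ {1, 2}, columns (i,j) ∈ {(1,1), (1,2)} is det [[21, -3], [18, -6]] = -72 ≠ 0, so this unfolding has rank ≥ 2; CP rank is at least every unfolding rank, so rank(T) ≥ 2.
In particular rank(T) ≥ 2 > 1, so T is not rank-1.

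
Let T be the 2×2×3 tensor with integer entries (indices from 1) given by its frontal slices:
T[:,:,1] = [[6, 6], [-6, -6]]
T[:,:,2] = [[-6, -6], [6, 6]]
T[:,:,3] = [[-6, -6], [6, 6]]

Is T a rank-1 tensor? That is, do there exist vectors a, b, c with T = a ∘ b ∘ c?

Yes

If T = a ∘ b ∘ c then every fibre of T is a multiple of the corresponding factor, so read the factors off the fibres through the nonzero entry T[1,1,1] = 6.
The mode-1 fibre T[:,1,1] = [6, -6] gives a = [1, -1] (primitive direction); the mode-2 fibre T[1,:,1] = [6, 6] gives b = [1, 1]; then c[k] = T[1,1,k] / (a[1]·b[1]) = [6, -6, -6] / 1 = [6, -6, -6].
Expanding [1, -1] ∘ [1, 1] ∘ [6, -6, -6] reproduces all 12 entries of T, so T = [1, -1] ∘ [1, 1] ∘ [6, -6, -6] and rank(T) ≤ 1.
Equivalently every frontal slice T[:,:,k] is c[k] times the rank-1 matrix [1, -1] ∘ [1, 1]. So T has rank 1 (it is nonzero).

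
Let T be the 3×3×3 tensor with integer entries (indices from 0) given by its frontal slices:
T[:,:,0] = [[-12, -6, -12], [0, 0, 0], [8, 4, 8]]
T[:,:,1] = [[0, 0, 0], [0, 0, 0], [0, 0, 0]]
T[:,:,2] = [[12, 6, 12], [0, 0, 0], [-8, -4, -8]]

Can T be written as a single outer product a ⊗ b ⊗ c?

Yes

The mode-1 fibre T[:,0,0] = [-12, 0, 8] gives a = [3, 0, -2] (primitive direction); the mode-2 fibre T[0,:,0] = [-12, -6, -12] gives b = [2, 1, 2]; then c[k] = T[0,0,k] / (a[0]·b[0]) = [-12, 0, 12] / 6 = [-2, 0, 2].
Expanding [3, 0, -2] ⊗ [2, 1, 2] ⊗ [-2, 0, 2] reproduces all 27 entries of T, so T = [3, 0, -2] ⊗ [2, 1, 2] ⊗ [-2, 0, 2] and rank(T) ≤ 1.
Equivalently every frontal slice T[:,:,k] is c[k] times the rank-1 matrix [3, 0, -2] ⊗ [2, 1, 2]. So T has rank 1 (it is nonzero).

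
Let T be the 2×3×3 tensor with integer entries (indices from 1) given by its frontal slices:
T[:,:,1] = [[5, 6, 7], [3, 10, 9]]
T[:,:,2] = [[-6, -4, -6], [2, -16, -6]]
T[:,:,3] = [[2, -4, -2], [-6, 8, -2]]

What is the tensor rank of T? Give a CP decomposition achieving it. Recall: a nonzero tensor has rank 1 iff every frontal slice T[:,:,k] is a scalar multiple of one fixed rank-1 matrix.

Lower bound: the mode-2 unfolding of T (rows indexed by j, columns by (i,k) = (1,1), (1,2), (1,3), (2,1), (2,2), (2,3)) is [[5, -6, 2, 3, 2, -6], [6, -4, -4, 10, -16, 8], [7, -6, -2, 9, -6, -2]].
There the 3×3 minor on rows j ∈ {1, 2, 3}, columns (i,k) ∈ {(1,1), (1,2), (2,2)} is det [[5, -6, 2], [6, -4, -16], [7, -6, -6]] = 80 ≠ 0, so this unfolding has rank ≥ 3; CP rank is at least every unfolding rank, so rank(T) ≥ 3. (This is only a lower bound: in general the CP rank may exceed every unfolding rank, so we still need to exhibit 3 rank-1 terms summing to T.)
Upper bound: T is a sum of 3 rank-1 terms, T = (0, 1) ∘ (1, -1, 1) ∘ (0, 4, -4) + (1, -1) ∘ (1, -2, -1) ∘ (1, -2, 2) + (1, 1) ∘ (1, 2, 2) ∘ (4, -4, 0) (written with every a and b primitive with positive leading entry and the scale carried by c; CP decompositions are not unique, and this one is verified by expanding entrywise), so rank(T) ≤ 3.
These bounds meet, so rank(T) = 3.

rank(T) = 3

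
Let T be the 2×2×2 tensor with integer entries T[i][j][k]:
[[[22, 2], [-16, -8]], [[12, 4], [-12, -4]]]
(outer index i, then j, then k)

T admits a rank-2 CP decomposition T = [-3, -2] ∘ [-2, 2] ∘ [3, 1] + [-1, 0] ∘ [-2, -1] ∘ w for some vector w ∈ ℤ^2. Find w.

Subtract the known terms from T to get the rank-1 residual R = [-1, 0] ∘ [-2, -1] ∘ w, so R[i,j,k] = a[i]·b[j]·w[k]. Pick indices with nonzero a[0]·b[0] = (-1)·(-2) = 2. Only the fibre through (0,0,·) is needed: R[0,0,:] = T[0,0,:] − Σₗ aₗ[0]bₗ[0]cₗ = [22, 2] − (-3)·(-2)·[3, 1] = [4, -4]. Then w[k] = R[0,0,k] / 2 for each k, giving w = [4, -4] / 2 = [2, -2].

w = [2, -2]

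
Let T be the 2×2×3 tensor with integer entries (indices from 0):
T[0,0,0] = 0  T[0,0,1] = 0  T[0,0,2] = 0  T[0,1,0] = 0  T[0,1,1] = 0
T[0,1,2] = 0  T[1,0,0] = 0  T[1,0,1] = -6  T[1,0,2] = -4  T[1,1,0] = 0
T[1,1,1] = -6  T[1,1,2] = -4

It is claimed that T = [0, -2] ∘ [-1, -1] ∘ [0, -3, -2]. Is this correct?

Reconstruct entrywise from the claimed factors. For example, T[0,1,2] = 0 and Σₗ aₗ[0]bₗ[1]cₗ[2] = (0)·(-1)·(-2) = 0; checking all 12 entries, every one matches. The claim holds.

Yes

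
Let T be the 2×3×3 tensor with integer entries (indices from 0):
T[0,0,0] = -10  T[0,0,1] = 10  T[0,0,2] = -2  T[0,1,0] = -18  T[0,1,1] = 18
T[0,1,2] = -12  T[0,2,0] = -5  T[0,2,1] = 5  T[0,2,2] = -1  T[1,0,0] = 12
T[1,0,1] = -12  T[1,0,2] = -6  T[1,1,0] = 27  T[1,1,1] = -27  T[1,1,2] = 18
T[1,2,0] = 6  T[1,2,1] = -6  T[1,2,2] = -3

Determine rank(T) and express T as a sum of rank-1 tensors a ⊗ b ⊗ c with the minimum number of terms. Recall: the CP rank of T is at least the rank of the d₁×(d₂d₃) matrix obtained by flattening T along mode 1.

rank(T) = 2

Lower bound: the mode-3 unfolding of T (rows indexed by k, columns by (i,j) = (0,0), (0,1), (0,2), (1,0), (1,1), (1,2)) is [[-10, -18, -5, 12, 27, 6], [10, 18, 5, -12, -27, -6], [-2, -12, -1, -6, 18, -3]].
There the 2×2 minor on rows k ∈ {0, 2}, columns (i,j) ∈ {(0,0), (0,1)} is det [[-10, -18], [-2, -12]] = 84 ≠ 0, so this unfolding has rank ≥ 2; CP rank is at least every unfolding rank, so rank(T) ≥ 2. (This is only a lower bound: in general the CP rank may exceed every unfolding rank, so we still need to exhibit 2 rank-1 terms summing to T.)
Upper bound — finding two terms. Write S_k = T[:,:,k] for the frontal slices: S₀ = [[-10, -18, -5], [12, 27, 6]], S₁ = [[10, 18, 5], [-12, -27, -6]], S₂ = [[-2, -12, -1], [-6, 18, -3]].
If T = a₁ ⊗ b₁ ⊗ c₁ + a₂ ⊗ b₂ ⊗ c₂ then each S_k = c₁[k]·a₁b₁ᵀ + c₂[k]·a₂b₂ᵀ. S₀ and S₂ are linearly independent, so a₁b₁ᵀ and a₂b₂ᵀ must span the same plane of matrices: they are the rank-1 matrices of the form x·S₀ + y·S₂.
The 2×2 minor of x·S₀ + y·S₂ on rows {0,1}, columns {0,1} is −54·x² − 198·xy − 108·y² = (-18)·(x + 3·y)(3·x + 2·y), vanishing at (x:y) = (3:-1) and (2:-3).
M₁ = 3·S₀ − S₂ = [[-28, -42, -14], [42, 63, 21]] = (-7)·[2, -3][2, 3, 1]ᵀ and M₂ = 2·S₀ − 3·S₂ = [[-14, 0, -7], [42, 0, 21]] = (-7)·[1, -3][2, 0, 1]ᵀ, so take a₁ = [2, -3], b₁ = [2, 3, 1], a₂ = [1, -3], b₂ = [2, 0, 1].
Each slice is an integer combination of E₁ = a₁b₁ᵀ and E₂ = a₂b₂ᵀ: S₀ = −3·E₁ + E₂, S₁ = 3·E₁ − E₂, S₂ = −2·E₁ + 3·E₂; reading off coefficients, c₁ = [-3, 3, -2] and c₂ = [1, -1, 3].
Hence T = [2, -3] ⊗ [2, 3, 1] ⊗ [-3, 3, -2] + [1, -3] ⊗ [2, 0, 1] ⊗ [1, -1, 3], so rank(T) ≤ 2.
These bounds meet, so rank(T) = 2.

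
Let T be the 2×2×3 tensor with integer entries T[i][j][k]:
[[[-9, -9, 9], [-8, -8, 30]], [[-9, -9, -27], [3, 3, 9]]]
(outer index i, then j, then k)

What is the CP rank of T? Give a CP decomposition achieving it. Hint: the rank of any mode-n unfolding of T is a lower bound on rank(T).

rank(T) = 2

Lower bound: the mode-3 unfolding of T (rows indexed by k, columns by (i,j) = (0,0), (0,1), (1,0), (1,1)) is [[-9, -8, -9, 3], [-9, -8, -9, 3], [9, 30, -27, 9]].
There the 2×2 minor on rows k ∈ {0, 2}, columns (i,j) ∈ {(0,0), (0,1)} is det [[-9, -8], [9, 30]] = -198 ≠ 0, so this unfolding has rank ≥ 2; CP rank is at least every unfolding rank, so rank(T) ≥ 2. (Unfolding ranks only ever bound the CP rank from below — rank(T) can be strictly larger than all of them — so the matching upper bound has to come from an explicit 2-term decomposition.)
Upper bound — finding two terms. Write S_k = T[:,:,k] for the frontal slices: S₀ = [[-9, -8], [-9, 3]], S₁ = [[-9, -8], [-9, 3]], S₂ = [[9, 30], [-27, 9]].
If T = a₁ ⊗ b₁ ⊗ c₁ + a₂ ⊗ b₂ ⊗ c₂ then each S_k = c₁[k]·a₁b₁ᵀ + c₂[k]·a₂b₂ᵀ. S₀ and S₂ are linearly independent, so a₁b₁ᵀ and a₂b₂ᵀ must span the same plane of matrices: they are the rank-1 matrices of the form x·S₀ + y·S₂.
det(x·S₀ + y·S₂) is −99·x² + 891·y² = (-99)·(x − 3·y)(x + 3·y), vanishing at (x:y) = (3:1) and (3:-1).
M₁ = 3·S₀ + S₂ = [[-18, 6], [-54, 18]] = (-6)·(1, 3)(3, -1)ᵀ and M₂ = 3·S₀ − S₂ = [[-36, -54], [0, 0]] = (-18)·(1, 0)(2, 3)ᵀ, so take a₁ = (1, 3), b₁ = (3, -1), a₂ = (1, 0), b₂ = (2, 3).
Each slice is an integer combination of E₁ = a₁b₁ᵀ and E₂ = a₂b₂ᵀ: S₀ = −E₁ − 3·E₂, S₁ = −E₁ − 3·E₂, S₂ = −3·E₁ + 9·E₂; reading off coefficients, c₁ = (-1, -1, -3) and c₂ = (-3, -3, 9).
Hence T = (1, 3) ⊗ (3, -1) ⊗ (-1, -1, -3) + (1, 0) ⊗ (2, 3) ⊗ (-3, -3, 9), so rank(T) ≤ 2.
These bounds meet, so rank(T) = 2.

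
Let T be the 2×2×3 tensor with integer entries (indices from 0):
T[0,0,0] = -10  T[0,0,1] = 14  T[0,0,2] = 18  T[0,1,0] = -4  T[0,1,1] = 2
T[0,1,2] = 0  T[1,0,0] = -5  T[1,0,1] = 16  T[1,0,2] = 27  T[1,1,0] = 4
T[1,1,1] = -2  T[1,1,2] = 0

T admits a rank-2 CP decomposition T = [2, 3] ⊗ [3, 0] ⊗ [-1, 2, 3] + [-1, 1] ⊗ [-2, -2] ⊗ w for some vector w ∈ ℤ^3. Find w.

Subtract the known terms from T to get the rank-1 residual R = [-1, 1] ⊗ [-2, -2] ⊗ w, so R[i,j,k] = a[i]·b[j]·w[k]. Pick indices with nonzero a[0]·b[0] = (-1)·(-2) = 2. Only the fibre through (0,0,·) is needed: R[0,0,:] = T[0,0,:] − Σₗ aₗ[0]bₗ[0]cₗ = [-10, 14, 18] − (2)·(3)·[-1, 2, 3] = [-4, 2, 0]. Then w[k] = R[0,0,k] / 2 for each k, giving w = [-4, 2, 0] / 2 = [-2, 1, 0].

w = [-2, 1, 0]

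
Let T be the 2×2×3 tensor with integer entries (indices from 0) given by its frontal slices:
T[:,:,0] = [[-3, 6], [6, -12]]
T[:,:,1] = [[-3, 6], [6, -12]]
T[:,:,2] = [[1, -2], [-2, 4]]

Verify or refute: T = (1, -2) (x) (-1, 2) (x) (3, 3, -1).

Reconstruct entrywise from the claimed factors. For example, T[1,0,0] = 6 and Σₗ aₗ[1]bₗ[0]cₗ[0] = (-2)·(-1)·(3) = 6; checking all 12 entries, every one matches. The claim holds.

Yes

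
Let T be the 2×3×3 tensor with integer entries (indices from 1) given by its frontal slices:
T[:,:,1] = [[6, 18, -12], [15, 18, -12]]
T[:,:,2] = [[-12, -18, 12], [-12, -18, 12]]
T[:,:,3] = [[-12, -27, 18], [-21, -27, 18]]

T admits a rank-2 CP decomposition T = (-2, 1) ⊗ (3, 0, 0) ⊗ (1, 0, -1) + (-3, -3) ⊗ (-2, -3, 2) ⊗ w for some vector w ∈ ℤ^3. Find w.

Subtract the known terms from T to get the rank-1 residual R = (-3, -3) ⊗ (-2, -3, 2) ⊗ w, so R[i,j,k] = a[i]·b[j]·w[k]. Pick indices with nonzero a[1]·b[1] = (-3)·(-2) = 6. Only the fibre through (1,1,·) is needed: R[1,1,:] = T[1,1,:] − Σₗ aₗ[1]bₗ[1]cₗ = [6, -12, -12] − (-2)·(3)·(1, 0, -1) = [12, -12, -18]. Then w[k] = R[1,1,k] / 6 for each k, giving w = [12, -12, -18] / 6 = (2, -2, -3).

w = (2, -2, -3)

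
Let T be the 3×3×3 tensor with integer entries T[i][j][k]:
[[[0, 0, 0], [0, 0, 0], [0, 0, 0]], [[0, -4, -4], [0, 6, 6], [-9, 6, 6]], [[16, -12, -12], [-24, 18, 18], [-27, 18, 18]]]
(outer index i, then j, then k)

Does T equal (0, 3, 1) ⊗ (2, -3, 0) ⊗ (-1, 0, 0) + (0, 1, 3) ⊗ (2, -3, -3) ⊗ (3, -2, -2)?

Reconstruct entrywise from the claimed factors. For example, T[1,2,1] = 6 and Σₗ aₗ[1]bₗ[2]cₗ[1] = (3)·(0)·(0) + (1)·(-3)·(-2) = 6; checking all 27 entries, every one matches. The claim holds.

Yes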